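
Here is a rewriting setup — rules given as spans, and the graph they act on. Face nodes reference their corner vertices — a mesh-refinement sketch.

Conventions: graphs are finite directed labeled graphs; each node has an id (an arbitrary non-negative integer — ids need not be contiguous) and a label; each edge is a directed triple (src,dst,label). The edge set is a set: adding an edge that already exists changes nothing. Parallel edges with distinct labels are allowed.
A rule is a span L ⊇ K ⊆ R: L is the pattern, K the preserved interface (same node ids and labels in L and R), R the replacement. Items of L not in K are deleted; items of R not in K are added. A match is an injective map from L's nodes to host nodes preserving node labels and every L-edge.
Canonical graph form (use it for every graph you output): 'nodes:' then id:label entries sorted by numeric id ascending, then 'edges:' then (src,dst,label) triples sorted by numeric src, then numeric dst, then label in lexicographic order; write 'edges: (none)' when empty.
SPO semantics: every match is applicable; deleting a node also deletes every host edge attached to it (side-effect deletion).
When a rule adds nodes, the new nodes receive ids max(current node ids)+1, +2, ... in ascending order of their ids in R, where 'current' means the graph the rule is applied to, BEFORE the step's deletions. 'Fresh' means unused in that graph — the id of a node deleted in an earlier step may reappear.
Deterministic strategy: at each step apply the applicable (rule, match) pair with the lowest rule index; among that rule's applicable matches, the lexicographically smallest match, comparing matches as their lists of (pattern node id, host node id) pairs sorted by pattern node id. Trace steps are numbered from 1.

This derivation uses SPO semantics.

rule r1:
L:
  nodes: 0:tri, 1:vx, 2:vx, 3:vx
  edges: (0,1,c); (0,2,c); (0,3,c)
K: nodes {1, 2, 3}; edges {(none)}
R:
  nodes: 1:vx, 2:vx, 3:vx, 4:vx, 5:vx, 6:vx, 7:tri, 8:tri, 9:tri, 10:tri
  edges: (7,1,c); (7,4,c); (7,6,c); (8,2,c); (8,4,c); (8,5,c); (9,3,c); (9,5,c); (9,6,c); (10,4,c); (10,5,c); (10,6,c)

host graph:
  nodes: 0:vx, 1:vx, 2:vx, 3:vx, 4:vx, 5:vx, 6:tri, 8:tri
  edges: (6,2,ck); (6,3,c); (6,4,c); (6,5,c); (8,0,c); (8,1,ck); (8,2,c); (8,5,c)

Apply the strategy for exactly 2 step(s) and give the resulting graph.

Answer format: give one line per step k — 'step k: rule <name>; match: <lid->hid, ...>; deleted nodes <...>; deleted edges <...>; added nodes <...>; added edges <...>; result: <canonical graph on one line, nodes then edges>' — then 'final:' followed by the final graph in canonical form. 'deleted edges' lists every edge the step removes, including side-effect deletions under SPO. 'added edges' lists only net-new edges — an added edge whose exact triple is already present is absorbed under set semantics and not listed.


step 1: rule r1; match: 0->6, 1->3, 2->4, 3->5; deleted nodes 6; deleted edges (6,2,ck); (6,3,c); (6,4,c); (6,5,c); added nodes 9, 10, 11, 12, 13, 14, 15; added edges (12,3,c); (12,9,c); (12,11,c); (13,4,c); (13,9,c); (13,10,c); (14,5,c); (14,10,c); (14,11,c); (15,9,c); (15,10,c); (15,11,c); result: nodes: 0:vx, 1:vx, 2:vx, 3:vx, 4:vx, 5:vx, 8:tri, 9:vx, 10:vx, 11:vx, 12:tri, 13:tri, 14:tri, 15:tri edges: (8,0,c); (8,1,ck); (8,2,c); (8,5,c); (12,3,c); (12,9,c); (12,11,c); (13,4,c); (13,9,c); (13,10,c); (14,5,c); (14,10,c); (14,11,c); (15,9,c); (15,10,c); (15,11,c)
step 2: rule r1; match: 0->8, 1->0, 2->2, 3->5; deleted nodes 8; deleted edges (8,0,c); (8,1,ck); (8,2,c); (8,5,c); added nodes 16, 17, 18, 19, 20, 21, 22; added edges (19,0,c); (19,16,c); (19,18,c); (20,2,c); (20,16,c); (20,17,c); (21,5,c); (21,17,c); (21,18,c); (22,16,c); (22,17,c); (22,18,c); result: nodes: 0:vx, 1:vx, 2:vx, 3:vx, 4:vx, 5:vx, 9:vx, 10:vx, 11:vx, 12:tri, 13:tri, 14:tri, 15:tri, 16:vx, 17:vx, 18:vx, 19:tri, 20:tri, 21:tri, 22:tri edges: (12,3,c); (12,9,c); (12,11,c); (13,4,c); (13,9,c); (13,10,c); (14,5,c); (14,10,c); (14,11,c); (15,9,c); (15,10,c); (15,11,c); (19,0,c); (19,16,c); (19,18,c); (20,2,c); (20,16,c); (20,17,c); (21,5,c); (21,17,c); (21,18,c); (22,16,c); (22,17,c); (22,18,c)
final:
nodes: 0:vx, 1:vx, 2:vx, 3:vx, 4:vx, 5:vx, 9:vx, 10:vx, 11:vx, 12:tri, 13:tri, 14:tri, 15:tri, 16:vx, 17:vx, 18:vx, 19:tri, 20:tri, 21:tri, 22:tri
edges: (12,3,c); (12,9,c); (12,11,c); (13,4,c); (13,9,c); (13,10,c); (14,5,c); (14,10,c); (14,11,c); (15,9,c); (15,10,c); (15,11,c); (19,0,c); (19,16,c); (19,18,c); (20,2,c); (20,16,c); (20,17,c); (21,5,c); (21,17,c); (21,18,c); (22,16,c); (22,17,c); (22,18,c)


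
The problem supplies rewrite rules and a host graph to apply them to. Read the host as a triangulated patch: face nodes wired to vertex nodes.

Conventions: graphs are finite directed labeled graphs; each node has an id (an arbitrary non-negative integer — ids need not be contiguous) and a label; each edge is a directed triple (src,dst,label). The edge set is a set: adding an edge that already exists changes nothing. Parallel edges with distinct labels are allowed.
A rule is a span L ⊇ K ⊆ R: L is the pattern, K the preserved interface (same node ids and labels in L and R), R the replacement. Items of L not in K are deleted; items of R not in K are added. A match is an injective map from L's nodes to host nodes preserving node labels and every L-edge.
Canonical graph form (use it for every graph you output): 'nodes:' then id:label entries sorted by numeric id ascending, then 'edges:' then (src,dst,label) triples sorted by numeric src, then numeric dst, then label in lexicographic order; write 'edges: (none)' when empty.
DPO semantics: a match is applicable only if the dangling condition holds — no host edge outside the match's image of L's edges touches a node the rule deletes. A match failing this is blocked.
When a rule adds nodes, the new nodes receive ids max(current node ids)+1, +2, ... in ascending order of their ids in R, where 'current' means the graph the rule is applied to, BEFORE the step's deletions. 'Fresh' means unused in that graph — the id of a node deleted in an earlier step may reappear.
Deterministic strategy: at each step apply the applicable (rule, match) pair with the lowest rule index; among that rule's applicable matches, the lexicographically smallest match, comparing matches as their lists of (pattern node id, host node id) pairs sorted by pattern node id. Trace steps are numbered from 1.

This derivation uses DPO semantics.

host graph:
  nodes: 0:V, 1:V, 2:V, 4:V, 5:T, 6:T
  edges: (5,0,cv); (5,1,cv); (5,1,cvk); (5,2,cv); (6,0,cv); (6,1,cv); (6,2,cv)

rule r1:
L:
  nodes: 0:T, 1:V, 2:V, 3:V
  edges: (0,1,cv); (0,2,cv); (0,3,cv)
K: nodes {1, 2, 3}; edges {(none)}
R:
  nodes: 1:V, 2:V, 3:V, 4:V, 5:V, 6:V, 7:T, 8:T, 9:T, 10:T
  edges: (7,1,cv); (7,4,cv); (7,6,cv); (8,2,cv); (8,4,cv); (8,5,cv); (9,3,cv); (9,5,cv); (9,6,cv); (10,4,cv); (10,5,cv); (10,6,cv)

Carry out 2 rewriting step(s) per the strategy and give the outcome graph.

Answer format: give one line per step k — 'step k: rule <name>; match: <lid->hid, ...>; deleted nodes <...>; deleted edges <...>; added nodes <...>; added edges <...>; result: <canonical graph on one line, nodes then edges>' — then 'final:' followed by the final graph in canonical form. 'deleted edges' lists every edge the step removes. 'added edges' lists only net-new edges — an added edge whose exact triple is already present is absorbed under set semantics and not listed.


step 1: rule r1; match: 0->6, 1->0, 2->1, 3->2; deleted nodes 6; deleted edges (6,0,cv); (6,1,cv); (6,2,cv); added nodes 7, 8, 9, 10, 11, 12, 13; added edges (10,0,cv); (10,7,cv); (10,9,cv); (11,1,cv); (11,7,cv); (11,8,cv); (12,2,cv); (12,8,cv); (12,9,cv); (13,7,cv); (13,8,cv); (13,9,cv); result: nodes: 0:V, 1:V, 2:V, 4:V, 5:T, 7:V, 8:V, 9:V, 10:T, 11:T, 12:T, 13:T edges: (5,0,cv); (5,1,cv); (5,1,cvk); (5,2,cv); (10,0,cv); (10,7,cv); (10,9,cv); (11,1,cv); (11,7,cv); (11,8,cv); (12,2,cv); (12,8,cv); (12,9,cv); (13,7,cv); (13,8,cv); (13,9,cv)
step 2: rule r1; match: 0->10, 1->0, 2->7, 3->9; deleted nodes 10; deleted edges (10,0,cv); (10,7,cv); (10,9,cv); added nodes 14, 15, 16, 17, 18, 19, 20; added edges (17,0,cv); (17,14,cv); (17,16,cv); (18,7,cv); (18,14,cv); (18,15,cv); (19,9,cv); (19,15,cv); (19,16,cv); (20,14,cv); (20,15,cv); (20,16,cv); result: nodes: 0:V, 1:V, 2:V, 4:V, 5:T, 7:V, 8:V, 9:V, 11:T, 12:T, 13:T, 14:V, 15:V, 16:V, 17:T, 18:T, 19:T, 20:T edges: (5,0,cv); (5,1,cv); (5,1,cvk); (5,2,cv); (11,1,cv); (11,7,cv); (11,8,cv); (12,2,cv); (12,8,cv); (12,9,cv); (13,7,cv); (13,8,cv); (13,9,cv); (17,0,cv); (17,14,cv); (17,16,cv); (18,7,cv); (18,14,cv); (18,15,cv); (19,9,cv); (19,15,cv); (19,16,cv); (20,14,cv); (20,15,cv); (20,16,cv)
final:
nodes: 0:V, 1:V, 2:V, 4:V, 5:T, 7:V, 8:V, 9:V, 11:T, 12:T, 13:T, 14:V, 15:V, 16:V, 17:T, 18:T, 19:T, 20:T
edges: (5,0,cv); (5,1,cv); (5,1,cvk); (5,2,cv); (11,1,cv); (11,7,cv); (11,8,cv); (12,2,cv); (12,8,cv); (12,9,cv); (13,7,cv); (13,8,cv); (13,9,cv); (17,0,cv); (17,14,cv); (17,16,cv); (18,7,cv); (18,14,cv); (18,15,cv); (19,9,cv); (19,15,cv); (19,16,cv); (20,14,cv); (20,15,cv); (20,16,cv)


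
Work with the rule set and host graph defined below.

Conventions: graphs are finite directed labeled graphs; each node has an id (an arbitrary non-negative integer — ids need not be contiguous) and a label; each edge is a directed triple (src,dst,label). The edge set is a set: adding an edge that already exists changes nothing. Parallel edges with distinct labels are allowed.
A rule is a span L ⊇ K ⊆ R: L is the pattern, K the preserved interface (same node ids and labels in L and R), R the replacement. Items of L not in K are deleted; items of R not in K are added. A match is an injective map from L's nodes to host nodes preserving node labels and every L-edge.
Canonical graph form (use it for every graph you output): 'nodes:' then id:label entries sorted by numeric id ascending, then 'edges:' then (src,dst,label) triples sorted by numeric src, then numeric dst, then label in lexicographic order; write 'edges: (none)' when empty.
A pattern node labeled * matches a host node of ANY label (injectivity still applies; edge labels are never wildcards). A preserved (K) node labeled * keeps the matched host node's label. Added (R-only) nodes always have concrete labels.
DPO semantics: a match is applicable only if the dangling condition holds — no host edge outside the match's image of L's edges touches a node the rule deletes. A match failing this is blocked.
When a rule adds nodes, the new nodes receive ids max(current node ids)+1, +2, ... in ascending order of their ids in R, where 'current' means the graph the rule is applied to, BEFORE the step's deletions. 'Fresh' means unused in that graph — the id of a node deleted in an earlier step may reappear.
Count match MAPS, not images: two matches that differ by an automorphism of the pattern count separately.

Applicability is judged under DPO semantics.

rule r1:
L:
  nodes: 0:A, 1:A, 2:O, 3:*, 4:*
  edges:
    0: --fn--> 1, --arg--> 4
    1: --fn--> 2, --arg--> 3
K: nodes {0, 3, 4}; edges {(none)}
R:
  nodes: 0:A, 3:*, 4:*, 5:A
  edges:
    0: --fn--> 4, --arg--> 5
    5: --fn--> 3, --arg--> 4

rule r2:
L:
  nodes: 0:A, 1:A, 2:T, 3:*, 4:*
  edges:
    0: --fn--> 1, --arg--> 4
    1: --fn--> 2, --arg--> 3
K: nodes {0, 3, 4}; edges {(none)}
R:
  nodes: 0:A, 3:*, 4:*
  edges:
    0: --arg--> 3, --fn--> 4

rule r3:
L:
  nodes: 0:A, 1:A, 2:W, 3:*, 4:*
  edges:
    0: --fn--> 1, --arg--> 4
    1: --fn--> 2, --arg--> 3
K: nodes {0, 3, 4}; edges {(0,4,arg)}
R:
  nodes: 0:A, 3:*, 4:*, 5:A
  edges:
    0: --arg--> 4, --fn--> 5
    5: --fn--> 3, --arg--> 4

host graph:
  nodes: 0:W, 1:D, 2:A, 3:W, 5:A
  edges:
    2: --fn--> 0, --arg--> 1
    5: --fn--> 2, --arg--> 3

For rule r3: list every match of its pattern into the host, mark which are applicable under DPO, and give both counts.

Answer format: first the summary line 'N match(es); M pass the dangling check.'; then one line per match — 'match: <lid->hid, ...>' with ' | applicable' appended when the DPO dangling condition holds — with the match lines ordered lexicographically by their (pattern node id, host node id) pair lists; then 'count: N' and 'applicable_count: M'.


1 match(es); 1 pass the dangling check.
match: 0->5, 1->2, 2->0, 3->1, 4->3 | applicable
count: 1
applicable_count: 1


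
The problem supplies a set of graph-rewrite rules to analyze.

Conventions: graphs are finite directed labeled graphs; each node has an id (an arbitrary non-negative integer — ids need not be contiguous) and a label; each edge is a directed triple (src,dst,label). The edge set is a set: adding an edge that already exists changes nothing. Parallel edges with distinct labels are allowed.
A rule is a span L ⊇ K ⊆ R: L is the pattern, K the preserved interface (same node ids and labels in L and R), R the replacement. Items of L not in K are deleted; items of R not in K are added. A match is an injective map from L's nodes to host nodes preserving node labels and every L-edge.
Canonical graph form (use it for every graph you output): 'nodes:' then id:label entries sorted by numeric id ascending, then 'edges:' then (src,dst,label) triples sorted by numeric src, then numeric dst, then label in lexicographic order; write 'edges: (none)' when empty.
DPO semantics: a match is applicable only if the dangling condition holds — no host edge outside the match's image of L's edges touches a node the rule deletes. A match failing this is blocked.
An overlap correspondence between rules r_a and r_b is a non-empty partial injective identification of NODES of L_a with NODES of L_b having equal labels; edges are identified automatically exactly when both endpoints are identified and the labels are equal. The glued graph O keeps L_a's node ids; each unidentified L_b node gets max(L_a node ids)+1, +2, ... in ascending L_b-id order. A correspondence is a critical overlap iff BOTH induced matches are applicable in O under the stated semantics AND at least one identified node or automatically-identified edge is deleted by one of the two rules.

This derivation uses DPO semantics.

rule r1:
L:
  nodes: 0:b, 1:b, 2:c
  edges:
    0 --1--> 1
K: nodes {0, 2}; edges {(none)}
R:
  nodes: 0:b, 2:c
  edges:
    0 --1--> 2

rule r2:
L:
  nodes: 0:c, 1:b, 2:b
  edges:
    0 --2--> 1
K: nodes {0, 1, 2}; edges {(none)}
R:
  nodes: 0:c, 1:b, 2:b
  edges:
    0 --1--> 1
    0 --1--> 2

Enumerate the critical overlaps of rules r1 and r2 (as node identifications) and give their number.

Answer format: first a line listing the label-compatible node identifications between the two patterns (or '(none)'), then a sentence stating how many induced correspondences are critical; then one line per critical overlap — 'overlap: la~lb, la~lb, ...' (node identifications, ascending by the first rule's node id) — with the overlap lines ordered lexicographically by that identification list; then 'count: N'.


label-compatible node identifications between L(r1) and L(r2): 0~1, 0~2, 1~1, 1~2, 2~0
4 of the induced correspondences are critical overlaps of r1 and r2.
overlap: 0~1, 1~2
overlap: 0~1, 1~2, 2~0
overlap: 1~2
overlap: 1~2, 2~0
count: 4


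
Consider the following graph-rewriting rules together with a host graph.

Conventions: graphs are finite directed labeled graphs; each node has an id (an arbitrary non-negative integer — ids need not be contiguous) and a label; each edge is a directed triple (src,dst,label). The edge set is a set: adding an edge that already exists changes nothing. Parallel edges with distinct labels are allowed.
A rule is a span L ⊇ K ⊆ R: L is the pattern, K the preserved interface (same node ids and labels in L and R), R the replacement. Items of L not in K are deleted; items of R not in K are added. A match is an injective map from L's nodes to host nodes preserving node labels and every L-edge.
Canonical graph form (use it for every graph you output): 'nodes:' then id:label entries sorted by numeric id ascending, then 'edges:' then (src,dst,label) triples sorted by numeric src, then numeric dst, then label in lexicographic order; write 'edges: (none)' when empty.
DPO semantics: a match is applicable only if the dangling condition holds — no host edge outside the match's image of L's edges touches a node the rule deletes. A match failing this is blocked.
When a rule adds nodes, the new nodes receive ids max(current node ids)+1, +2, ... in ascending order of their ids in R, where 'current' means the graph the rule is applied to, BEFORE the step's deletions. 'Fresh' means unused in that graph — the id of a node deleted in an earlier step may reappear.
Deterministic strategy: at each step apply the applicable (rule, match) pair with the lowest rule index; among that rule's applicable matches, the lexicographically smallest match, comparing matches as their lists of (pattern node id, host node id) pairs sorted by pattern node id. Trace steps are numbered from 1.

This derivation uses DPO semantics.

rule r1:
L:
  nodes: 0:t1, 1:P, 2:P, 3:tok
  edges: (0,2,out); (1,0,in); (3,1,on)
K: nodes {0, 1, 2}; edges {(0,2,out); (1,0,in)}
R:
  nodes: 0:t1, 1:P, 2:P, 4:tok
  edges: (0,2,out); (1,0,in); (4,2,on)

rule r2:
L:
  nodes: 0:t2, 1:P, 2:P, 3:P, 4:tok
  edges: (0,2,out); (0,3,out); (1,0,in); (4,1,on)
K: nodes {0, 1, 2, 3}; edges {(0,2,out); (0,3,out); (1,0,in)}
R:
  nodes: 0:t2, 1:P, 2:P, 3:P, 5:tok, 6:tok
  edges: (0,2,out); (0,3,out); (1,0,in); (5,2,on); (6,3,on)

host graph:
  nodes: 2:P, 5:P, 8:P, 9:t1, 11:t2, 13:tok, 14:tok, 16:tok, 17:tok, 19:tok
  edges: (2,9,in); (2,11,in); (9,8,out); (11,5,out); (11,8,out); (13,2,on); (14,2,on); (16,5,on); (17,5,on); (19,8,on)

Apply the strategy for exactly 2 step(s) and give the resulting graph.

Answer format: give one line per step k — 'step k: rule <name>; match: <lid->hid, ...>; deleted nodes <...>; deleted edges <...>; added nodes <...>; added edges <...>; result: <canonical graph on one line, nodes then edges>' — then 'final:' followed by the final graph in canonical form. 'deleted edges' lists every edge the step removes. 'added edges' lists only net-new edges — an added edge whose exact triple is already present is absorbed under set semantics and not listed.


step 1: rule r1; match: 0->9, 1->2, 2->8, 3->13; deleted nodes 13; deleted edges (13,2,on); added nodes 20; added edges (20,8,on); result: nodes: 2:P, 5:P, 8:P, 9:t1, 11:t2, 14:tok, 16:tok, 17:tok, 19:tok, 20:tok edges: (2,9,in); (2,11,in); (9,8,out); (11,5,out); (11,8,out); (14,2,on); (16,5,on); (17,5,on); (19,8,on); (20,8,on)
step 2: rule r1; match: 0->9, 1->2, 2->8, 3->14; deleted nodes 14; deleted edges (14,2,on); added nodes 21; added edges (21,8,on); result: nodes: 2:P, 5:P, 8:P, 9:t1, 11:t2, 16:tok, 17:tok, 19:tok, 20:tok, 21:tok edges: (2,9,in); (2,11,in); (9,8,out); (11,5,out); (11,8,out); (16,5,on); (17,5,on); (19,8,on); (20,8,on); (21,8,on)
final:
nodes: 2:P, 5:P, 8:P, 9:t1, 11:t2, 16:tok, 17:tok, 19:tok, 20:tok, 21:tok
edges: (2,9,in); (2,11,in); (9,8,out); (11,5,out); (11,8,out); (16,5,on); (17,5,on); (19,8,on); (20,8,on); (21,8,on)


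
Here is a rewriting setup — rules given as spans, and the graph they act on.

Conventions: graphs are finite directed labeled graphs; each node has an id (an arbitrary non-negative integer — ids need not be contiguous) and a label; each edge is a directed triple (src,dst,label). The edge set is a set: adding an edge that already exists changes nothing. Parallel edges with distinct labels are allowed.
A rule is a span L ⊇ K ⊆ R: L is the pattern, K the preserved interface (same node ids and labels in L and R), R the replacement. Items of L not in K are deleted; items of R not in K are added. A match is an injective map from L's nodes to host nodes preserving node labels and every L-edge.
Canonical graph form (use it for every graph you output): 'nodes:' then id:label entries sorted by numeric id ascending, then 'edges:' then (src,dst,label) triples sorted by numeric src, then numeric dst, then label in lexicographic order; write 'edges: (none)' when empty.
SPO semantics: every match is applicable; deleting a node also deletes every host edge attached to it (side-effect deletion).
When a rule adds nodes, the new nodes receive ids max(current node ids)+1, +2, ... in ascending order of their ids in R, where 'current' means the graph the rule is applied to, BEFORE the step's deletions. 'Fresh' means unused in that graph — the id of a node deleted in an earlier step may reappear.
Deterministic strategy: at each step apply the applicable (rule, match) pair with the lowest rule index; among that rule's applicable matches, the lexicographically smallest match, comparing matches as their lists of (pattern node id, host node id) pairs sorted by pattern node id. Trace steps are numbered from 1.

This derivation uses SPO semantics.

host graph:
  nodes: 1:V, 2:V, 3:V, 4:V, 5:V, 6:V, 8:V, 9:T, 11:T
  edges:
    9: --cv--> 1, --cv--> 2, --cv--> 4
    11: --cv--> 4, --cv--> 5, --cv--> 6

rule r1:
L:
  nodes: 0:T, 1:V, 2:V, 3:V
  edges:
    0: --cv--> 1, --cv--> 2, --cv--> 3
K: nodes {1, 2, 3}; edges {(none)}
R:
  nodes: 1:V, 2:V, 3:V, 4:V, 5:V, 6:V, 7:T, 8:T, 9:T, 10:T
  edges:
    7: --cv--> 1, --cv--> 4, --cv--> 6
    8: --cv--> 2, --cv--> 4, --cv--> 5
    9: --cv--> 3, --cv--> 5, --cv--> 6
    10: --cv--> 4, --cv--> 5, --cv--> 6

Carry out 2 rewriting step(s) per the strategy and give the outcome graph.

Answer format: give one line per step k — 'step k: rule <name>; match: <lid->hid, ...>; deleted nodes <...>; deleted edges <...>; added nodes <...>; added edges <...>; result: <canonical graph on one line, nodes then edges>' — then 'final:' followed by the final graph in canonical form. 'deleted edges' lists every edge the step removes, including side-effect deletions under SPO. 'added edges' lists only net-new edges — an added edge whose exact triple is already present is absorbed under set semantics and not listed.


step 1: rule r1; match: 0->9, 1->1, 2->2, 3->4; deleted nodes 9; deleted edges (9,1,cv); (9,2,cv); (9,4,cv); added nodes 12, 13, 14, 15, 16, 17, 18; added edges (15,1,cv); (15,12,cv); (15,14,cv); (16,2,cv); (16,12,cv); (16,13,cv); (17,4,cv); (17,13,cv); (17,14,cv); (18,12,cv); (18,13,cv); (18,14,cv); result: nodes: 1:V, 2:V, 3:V, 4:V, 5:V, 6:V, 8:V, 11:T, 12:V, 13:V, 14:V, 15:T, 16:T, 17:T, 18:T edges: (11,4,cv); (11,5,cv); (11,6,cv); (15,1,cv); (15,12,cv); (15,14,cv); (16,2,cv); (16,12,cv); (16,13,cv); (17,4,cv); (17,13,cv); (17,14,cv); (18,12,cv); (18,13,cv); (18,14,cv)
step 2: rule r1; match: 0->11, 1->4, 2->5, 3->6; deleted nodes 11; deleted edges (11,4,cv); (11,5,cv); (11,6,cv); added nodes 19, 20, 21, 22, 23, 24, 25; added edges (22,4,cv); (22,19,cv); (22,21,cv); (23,5,cv); (23,19,cv); (23,20,cv); (24,6,cv); (24,20,cv); (24,21,cv); (25,19,cv); (25,20,cv); (25,21,cv); result: nodes: 1:V, 2:V, 3:V, 4:V, 5:V, 6:V, 8:V, 12:V, 13:V, 14:V, 15:T, 16:T, 17:T, 18:T, 19:V, 20:V, 21:V, 22:T, 23:T, 24:T, 25:T edges: (15,1,cv); (15,12,cv); (15,14,cv); (16,2,cv); (16,12,cv); (16,13,cv); (17,4,cv); (17,13,cv); (17,14,cv); (18,12,cv); (18,13,cv); (18,14,cv); (22,4,cv); (22,19,cv); (22,21,cv); (23,5,cv); (23,19,cv); (23,20,cv); (24,6,cv); (24,20,cv); (24,21,cv); (25,19,cv); (25,20,cv); (25,21,cv)
final:
nodes: 1:V, 2:V, 3:V, 4:V, 5:V, 6:V, 8:V, 12:V, 13:V, 14:V, 15:T, 16:T, 17:T, 18:T, 19:V, 20:V, 21:V, 22:T, 23:T, 24:T, 25:T
edges: (15,1,cv); (15,12,cv); (15,14,cv); (16,2,cv); (16,12,cv); (16,13,cv); (17,4,cv); (17,13,cv); (17,14,cv); (18,12,cv); (18,13,cv); (18,14,cv); (22,4,cv); (22,19,cv); (22,21,cv); (23,5,cv); (23,19,cv); (23,20,cv); (24,6,cv); (24,20,cv); (24,21,cv); (25,19,cv); (25,20,cv); (25,21,cv)


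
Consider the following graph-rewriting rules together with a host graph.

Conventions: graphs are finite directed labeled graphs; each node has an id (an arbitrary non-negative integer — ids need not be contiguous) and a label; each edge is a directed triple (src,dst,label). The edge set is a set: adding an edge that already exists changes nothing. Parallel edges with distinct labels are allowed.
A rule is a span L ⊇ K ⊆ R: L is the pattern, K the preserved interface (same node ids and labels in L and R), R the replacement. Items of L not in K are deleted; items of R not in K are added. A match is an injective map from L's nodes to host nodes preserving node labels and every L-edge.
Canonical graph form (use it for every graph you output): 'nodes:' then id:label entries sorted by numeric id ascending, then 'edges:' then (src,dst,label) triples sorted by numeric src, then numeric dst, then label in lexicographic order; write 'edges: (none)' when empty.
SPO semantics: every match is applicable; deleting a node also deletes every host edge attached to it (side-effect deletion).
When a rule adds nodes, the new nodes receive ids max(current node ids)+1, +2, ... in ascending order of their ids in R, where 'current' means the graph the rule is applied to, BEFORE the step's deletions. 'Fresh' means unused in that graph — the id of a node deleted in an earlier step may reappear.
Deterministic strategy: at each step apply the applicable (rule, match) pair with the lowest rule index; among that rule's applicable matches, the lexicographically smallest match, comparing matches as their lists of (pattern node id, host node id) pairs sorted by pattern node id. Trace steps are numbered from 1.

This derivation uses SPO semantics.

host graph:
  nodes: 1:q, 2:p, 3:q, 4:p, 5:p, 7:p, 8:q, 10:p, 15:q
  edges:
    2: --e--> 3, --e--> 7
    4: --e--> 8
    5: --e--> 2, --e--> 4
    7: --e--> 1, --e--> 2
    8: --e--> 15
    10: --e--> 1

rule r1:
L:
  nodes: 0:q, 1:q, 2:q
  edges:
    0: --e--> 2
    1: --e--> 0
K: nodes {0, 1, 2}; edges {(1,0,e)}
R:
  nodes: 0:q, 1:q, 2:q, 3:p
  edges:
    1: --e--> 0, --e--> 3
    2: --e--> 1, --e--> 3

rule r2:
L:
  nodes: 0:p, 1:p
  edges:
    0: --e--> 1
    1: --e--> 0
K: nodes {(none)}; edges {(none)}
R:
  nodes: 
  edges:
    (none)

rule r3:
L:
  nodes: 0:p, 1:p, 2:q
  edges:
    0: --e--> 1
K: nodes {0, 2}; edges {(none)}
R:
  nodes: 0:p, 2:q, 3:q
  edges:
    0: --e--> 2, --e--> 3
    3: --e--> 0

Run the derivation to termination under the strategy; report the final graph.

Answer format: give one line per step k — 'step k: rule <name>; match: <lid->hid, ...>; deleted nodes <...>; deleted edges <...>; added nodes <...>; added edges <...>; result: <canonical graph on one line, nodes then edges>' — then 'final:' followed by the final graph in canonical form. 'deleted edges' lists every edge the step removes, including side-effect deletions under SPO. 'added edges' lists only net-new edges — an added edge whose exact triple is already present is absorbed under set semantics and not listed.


step 1: rule r2; match: 0->2, 1->7; deleted nodes 2, 7; deleted edges (2,3,e); (2,7,e); (5,2,e); (7,1,e); (7,2,e); added nodes (none); added edges (none); result: nodes: 1:q, 3:q, 4:p, 5:p, 8:q, 10:p, 15:q edges: (4,8,e); (5,4,e); (8,15,e); (10,1,e)
step 2: rule r3; match: 0->5, 1->4, 2->1; deleted nodes 4; deleted edges (4,8,e); (5,4,e); added nodes 16; added edges (5,1,e); (5,16,e); (16,5,e); result: nodes: 1:q, 3:q, 5:p, 8:q, 10:p, 15:q, 16:q edges: (5,1,e); (5,16,e); (8,15,e); (10,1,e); (16,5,e)
final:
nodes: 1:q, 3:q, 5:p, 8:q, 10:p, 15:q, 16:q
edges: (5,1,e); (5,16,e); (8,15,e); (10,1,e); (16,5,e)


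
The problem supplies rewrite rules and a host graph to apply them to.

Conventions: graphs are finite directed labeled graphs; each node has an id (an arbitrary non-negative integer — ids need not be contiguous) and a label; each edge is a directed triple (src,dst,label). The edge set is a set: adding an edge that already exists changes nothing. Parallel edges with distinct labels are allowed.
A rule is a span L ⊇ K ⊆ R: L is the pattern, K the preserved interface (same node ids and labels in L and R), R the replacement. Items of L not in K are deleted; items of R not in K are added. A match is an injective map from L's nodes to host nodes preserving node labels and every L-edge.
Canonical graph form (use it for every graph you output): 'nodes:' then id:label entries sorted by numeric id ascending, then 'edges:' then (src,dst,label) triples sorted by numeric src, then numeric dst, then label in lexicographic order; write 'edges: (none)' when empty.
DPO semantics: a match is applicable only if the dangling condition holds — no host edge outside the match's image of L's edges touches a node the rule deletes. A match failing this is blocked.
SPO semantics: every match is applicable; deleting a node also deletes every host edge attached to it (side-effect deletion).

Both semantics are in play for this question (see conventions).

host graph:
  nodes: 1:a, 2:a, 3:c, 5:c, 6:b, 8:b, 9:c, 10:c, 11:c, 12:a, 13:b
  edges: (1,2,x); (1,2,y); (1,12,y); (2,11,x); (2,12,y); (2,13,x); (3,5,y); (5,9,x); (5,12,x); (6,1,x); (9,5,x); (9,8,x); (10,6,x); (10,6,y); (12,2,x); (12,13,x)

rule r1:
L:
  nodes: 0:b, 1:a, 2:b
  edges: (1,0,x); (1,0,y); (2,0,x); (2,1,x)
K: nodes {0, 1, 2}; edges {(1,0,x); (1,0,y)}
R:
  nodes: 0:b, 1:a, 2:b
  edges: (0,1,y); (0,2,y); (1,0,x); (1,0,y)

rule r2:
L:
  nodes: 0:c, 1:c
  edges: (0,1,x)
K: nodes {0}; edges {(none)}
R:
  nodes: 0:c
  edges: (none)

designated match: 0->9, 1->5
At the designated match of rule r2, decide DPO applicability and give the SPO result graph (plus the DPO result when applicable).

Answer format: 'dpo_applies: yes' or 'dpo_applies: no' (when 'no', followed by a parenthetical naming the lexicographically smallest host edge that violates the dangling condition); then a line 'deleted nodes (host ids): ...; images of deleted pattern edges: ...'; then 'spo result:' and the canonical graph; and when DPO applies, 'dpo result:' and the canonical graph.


dpo_applies: no
(the rule deletes node 5, which keeps host edge (3,5,y) outside the match image — the dangling condition fails, DPO blocks; SPO proceeds and side-deletes such edges)
deleted nodes (host ids): 5; images of deleted pattern edges: (9,5,x)
spo result:
nodes: 1:a, 2:a, 3:c, 6:b, 8:b, 9:c, 10:c, 11:c, 12:a, 13:b
edges: (1,2,x); (1,2,y); (1,12,y); (2,11,x); (2,12,y); (2,13,x); (6,1,x); (9,8,x); (10,6,x); (10,6,y); (12,2,x); (12,13,x)


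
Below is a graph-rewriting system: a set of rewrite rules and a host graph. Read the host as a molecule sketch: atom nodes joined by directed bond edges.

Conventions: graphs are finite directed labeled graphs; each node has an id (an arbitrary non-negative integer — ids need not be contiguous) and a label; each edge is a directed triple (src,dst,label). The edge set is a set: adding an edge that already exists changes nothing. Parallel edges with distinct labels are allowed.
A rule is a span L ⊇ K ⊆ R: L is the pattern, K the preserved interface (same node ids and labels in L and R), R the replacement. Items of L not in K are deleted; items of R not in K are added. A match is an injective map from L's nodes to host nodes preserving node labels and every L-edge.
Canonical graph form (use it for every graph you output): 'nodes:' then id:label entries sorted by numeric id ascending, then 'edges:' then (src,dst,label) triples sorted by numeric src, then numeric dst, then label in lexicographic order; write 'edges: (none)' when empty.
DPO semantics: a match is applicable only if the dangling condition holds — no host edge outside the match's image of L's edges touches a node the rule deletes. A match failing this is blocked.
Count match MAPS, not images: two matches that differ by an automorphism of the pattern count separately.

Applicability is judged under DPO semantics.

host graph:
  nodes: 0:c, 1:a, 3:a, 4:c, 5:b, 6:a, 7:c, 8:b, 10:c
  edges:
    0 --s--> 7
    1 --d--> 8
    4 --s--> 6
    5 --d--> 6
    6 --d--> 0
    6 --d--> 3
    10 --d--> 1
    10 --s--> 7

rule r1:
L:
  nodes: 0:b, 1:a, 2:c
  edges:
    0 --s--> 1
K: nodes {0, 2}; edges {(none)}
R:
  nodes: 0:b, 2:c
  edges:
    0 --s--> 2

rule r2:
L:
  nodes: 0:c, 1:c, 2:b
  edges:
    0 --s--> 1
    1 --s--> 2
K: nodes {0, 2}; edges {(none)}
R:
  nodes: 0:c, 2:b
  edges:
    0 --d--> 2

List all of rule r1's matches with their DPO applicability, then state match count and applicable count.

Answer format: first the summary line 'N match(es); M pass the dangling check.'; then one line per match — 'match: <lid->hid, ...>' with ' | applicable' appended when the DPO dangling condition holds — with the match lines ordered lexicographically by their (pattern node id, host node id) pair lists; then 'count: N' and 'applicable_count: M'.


0 match(es); 0 pass the dangling check.
count: 0
applicable_count: 0


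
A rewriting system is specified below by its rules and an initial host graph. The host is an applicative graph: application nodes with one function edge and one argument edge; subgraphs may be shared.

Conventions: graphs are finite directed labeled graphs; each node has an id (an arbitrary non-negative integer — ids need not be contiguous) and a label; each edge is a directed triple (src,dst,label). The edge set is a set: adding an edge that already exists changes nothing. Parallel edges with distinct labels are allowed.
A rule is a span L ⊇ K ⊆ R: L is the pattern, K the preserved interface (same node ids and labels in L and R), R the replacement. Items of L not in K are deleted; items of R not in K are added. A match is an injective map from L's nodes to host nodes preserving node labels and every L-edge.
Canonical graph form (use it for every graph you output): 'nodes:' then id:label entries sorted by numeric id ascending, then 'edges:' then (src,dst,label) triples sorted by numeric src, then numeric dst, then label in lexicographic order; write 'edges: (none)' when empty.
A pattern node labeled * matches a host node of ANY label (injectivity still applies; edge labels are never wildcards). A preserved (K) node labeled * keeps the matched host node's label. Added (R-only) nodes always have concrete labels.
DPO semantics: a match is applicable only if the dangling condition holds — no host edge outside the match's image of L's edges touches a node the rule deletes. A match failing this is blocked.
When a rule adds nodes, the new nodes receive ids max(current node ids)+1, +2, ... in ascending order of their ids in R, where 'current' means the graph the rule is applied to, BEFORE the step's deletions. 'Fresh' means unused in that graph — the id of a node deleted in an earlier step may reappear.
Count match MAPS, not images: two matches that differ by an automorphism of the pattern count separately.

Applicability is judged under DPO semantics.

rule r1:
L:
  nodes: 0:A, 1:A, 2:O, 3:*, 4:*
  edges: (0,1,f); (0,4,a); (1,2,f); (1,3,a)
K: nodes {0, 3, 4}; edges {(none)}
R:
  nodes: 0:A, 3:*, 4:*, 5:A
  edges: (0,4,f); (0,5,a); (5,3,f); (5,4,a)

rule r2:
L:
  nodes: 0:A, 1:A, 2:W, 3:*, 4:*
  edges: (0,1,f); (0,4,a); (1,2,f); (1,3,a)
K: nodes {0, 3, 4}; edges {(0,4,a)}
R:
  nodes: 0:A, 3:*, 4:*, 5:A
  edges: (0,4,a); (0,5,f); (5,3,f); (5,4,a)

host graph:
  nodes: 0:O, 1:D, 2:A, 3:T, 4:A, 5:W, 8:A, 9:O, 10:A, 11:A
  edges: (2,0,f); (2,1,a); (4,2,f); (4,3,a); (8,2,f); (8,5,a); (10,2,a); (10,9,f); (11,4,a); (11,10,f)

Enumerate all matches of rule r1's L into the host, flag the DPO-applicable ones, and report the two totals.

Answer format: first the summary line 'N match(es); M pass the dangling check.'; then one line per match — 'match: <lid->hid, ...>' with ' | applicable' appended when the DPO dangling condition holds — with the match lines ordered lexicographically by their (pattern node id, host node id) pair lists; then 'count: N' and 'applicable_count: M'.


3 match(es); 1 pass the dangling check.
match: 0->4, 1->2, 2->0, 3->1, 4->3
match: 0->8, 1->2, 2->0, 3->1, 4->5
match: 0->11, 1->10, 2->9, 3->2, 4->4 | applicable
count: 3
applicable_count: 1


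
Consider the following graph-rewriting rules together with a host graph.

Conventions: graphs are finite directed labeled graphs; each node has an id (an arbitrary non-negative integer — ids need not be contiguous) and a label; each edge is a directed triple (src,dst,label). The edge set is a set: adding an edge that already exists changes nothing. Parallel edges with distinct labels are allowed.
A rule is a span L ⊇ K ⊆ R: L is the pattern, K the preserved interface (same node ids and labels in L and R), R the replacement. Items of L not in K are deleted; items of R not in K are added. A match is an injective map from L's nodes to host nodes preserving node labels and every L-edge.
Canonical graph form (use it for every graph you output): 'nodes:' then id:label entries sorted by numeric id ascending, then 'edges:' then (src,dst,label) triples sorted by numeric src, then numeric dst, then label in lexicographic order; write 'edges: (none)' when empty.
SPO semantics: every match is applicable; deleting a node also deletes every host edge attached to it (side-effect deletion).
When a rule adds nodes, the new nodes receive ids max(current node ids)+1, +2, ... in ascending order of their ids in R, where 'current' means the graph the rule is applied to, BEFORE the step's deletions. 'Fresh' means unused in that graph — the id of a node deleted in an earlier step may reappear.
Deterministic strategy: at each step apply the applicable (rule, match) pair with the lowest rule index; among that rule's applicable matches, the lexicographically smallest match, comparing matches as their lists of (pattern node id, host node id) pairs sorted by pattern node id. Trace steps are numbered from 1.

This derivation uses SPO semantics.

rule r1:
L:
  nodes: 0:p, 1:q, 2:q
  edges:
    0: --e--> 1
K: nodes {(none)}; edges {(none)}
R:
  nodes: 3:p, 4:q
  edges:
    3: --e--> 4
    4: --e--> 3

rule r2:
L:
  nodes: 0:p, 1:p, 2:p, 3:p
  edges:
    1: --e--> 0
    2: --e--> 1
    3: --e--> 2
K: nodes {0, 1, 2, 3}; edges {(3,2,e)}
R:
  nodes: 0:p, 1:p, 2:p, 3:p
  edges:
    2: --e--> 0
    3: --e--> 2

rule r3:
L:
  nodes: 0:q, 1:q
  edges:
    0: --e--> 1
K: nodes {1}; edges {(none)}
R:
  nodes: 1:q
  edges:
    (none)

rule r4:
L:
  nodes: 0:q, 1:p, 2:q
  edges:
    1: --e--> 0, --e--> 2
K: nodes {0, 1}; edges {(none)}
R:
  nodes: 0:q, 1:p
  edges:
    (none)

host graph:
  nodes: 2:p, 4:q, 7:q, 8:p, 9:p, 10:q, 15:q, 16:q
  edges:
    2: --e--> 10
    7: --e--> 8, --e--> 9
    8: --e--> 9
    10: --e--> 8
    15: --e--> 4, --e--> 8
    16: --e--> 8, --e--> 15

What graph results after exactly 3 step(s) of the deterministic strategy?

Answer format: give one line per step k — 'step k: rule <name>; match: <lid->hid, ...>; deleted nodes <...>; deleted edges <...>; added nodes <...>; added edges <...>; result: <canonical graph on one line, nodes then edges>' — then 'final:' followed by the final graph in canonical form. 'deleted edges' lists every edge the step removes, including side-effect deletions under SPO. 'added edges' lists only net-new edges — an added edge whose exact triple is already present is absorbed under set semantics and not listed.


step 1: rule r1; match: 0->2, 1->10, 2->4; deleted nodes 2, 4, 10; deleted edges (2,10,e); (10,8,e); (15,4,e); added nodes 17, 18; added edges (17,18,e); (18,17,e); result: nodes: 7:q, 8:p, 9:p, 15:q, 16:q, 17:p, 18:q edges: (7,8,e); (7,9,e); (8,9,e); (15,8,e); (16,8,e); (16,15,e); (17,18,e); (18,17,e)
step 2: rule r1; match: 0->17, 1->18, 2->7; deleted nodes 7, 17, 18; deleted edges (7,8,e); (7,9,e); (17,18,e); (18,17,e); added nodes 19, 20; added edges (19,20,e); (20,19,e); result: nodes: 8:p, 9:p, 15:q, 16:q, 19:p, 20:q edges: (8,9,e); (15,8,e); (16,8,e); (16,15,e); (19,20,e); (20,19,e)
step 3: rule r1; match: 0->19, 1->20, 2->15; deleted nodes 15, 19, 20; deleted edges (15,8,e); (16,15,e); (19,20,e); (20,19,e); added nodes 21, 22; added edges (21,22,e); (22,21,e); result: nodes: 8:p, 9:p, 16:q, 21:p, 22:q edges: (8,9,e); (16,8,e); (21,22,e); (22,21,e)
final:
nodes: 8:p, 9:p, 16:q, 21:p, 22:q
edges: (8,9,e); (16,8,e); (21,22,e); (22,21,e)


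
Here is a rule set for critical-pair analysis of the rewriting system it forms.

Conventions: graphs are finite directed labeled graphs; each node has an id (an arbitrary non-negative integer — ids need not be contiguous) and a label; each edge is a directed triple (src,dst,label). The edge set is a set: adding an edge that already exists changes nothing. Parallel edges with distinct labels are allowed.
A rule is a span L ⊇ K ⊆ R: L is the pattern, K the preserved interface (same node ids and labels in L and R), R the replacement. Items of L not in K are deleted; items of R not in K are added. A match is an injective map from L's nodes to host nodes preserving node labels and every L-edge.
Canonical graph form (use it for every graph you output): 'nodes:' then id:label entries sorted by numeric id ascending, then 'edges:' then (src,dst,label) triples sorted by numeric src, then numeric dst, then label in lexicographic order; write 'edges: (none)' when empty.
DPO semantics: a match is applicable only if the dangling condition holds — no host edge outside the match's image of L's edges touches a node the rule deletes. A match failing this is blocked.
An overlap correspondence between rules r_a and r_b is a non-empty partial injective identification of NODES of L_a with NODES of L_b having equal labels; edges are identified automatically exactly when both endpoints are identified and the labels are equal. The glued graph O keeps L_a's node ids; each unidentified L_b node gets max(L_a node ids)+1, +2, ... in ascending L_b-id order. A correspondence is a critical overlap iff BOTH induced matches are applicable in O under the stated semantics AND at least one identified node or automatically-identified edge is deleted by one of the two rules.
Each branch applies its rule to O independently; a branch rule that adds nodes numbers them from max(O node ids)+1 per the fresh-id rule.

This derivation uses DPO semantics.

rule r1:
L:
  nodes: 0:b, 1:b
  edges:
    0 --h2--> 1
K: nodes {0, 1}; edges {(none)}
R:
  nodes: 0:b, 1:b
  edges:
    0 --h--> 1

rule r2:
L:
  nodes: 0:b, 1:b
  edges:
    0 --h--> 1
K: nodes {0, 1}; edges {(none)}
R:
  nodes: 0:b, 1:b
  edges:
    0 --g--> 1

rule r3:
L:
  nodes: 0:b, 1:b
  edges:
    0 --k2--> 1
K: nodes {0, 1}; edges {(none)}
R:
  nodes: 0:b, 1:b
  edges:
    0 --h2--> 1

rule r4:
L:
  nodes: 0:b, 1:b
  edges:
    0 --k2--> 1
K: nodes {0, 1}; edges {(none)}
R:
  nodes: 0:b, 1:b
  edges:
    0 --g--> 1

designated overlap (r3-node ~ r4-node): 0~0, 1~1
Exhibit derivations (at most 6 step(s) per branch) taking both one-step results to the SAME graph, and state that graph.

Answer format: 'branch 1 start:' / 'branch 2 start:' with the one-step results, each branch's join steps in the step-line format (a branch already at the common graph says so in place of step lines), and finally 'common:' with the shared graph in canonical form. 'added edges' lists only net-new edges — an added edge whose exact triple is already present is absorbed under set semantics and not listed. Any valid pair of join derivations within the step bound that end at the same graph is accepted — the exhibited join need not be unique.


branch 1 start:
nodes: 0:b, 1:b
edges: (0,1,h2)
branch 2 start:
nodes: 0:b, 1:b
edges: (0,1,g)
branch 1 step 1: rule r1; match: 0->0, 1->1; deleted nodes (none); deleted edges (0,1,h2); added nodes (none); added edges (0,1,h); result: nodes: 0:b, 1:b edges: (0,1,h)
branch 1 step 2: rule r2; match: 0->0, 1->1; deleted nodes (none); deleted edges (0,1,h); added nodes (none); added edges (0,1,g); result: nodes: 0:b, 1:b edges: (0,1,g)
branch 2: already at the common graph (0 steps)
common:
nodes: 0:b, 1:b
edges: (0,1,g)
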